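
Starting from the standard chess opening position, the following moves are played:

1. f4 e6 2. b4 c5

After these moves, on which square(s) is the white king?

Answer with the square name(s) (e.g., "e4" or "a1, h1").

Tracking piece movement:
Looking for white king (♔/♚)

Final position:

  a b c d e f g h
  ─────────────────
8│♜ ♞ ♝ ♛ ♚ ♝ ♞ ♜│8
7│♟ ♟ · ♟ · ♟ ♟ ♟│7
6│· · · · ♟ · · ·│6
5│· · ♟ · · · · ·│5
4│· ♙ · · · ♙ · ·│4
3│· · · · · · · ·│3
2│♙ · ♙ ♙ ♙ · ♙ ♙│2
1│♖ ♘ ♗ ♕ ♔ ♗ ♘ ♖│1
  ─────────────────
  a b c d e f g h


e1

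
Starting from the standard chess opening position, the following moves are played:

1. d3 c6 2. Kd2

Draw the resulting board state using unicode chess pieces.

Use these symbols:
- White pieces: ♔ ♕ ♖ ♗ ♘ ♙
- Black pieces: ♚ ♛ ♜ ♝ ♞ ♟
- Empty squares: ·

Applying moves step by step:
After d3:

♜ ♞ ♝ ♛ ♚ ♝ ♞ ♜
♟ ♟ ♟ ♟ ♟ ♟ ♟ ♟
· · · · · · · ·
· · · · · · · ·
· · · · · · · ·
· · · ♙ · · · ·
♙ ♙ ♙ · ♙ ♙ ♙ ♙
♖ ♘ ♗ ♕ ♔ ♗ ♘ ♖


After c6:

♜ ♞ ♝ ♛ ♚ ♝ ♞ ♜
♟ ♟ · ♟ ♟ ♟ ♟ ♟
· · ♟ · · · · ·
· · · · · · · ·
· · · · · · · ·
· · · ♙ · · · ·
♙ ♙ ♙ · ♙ ♙ ♙ ♙
♖ ♘ ♗ ♕ ♔ ♗ ♘ ♖


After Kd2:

♜ ♞ ♝ ♛ ♚ ♝ ♞ ♜
♟ ♟ · ♟ ♟ ♟ ♟ ♟
· · ♟ · · · · ·
· · · · · · · ·
· · · · · · · ·
· · · ♙ · · · ·
♙ ♙ ♙ ♔ ♙ ♙ ♙ ♙
♖ ♘ ♗ ♕ · ♗ ♘ ♖



  a b c d e f g h
  ─────────────────
8│♜ ♞ ♝ ♛ ♚ ♝ ♞ ♜│8
7│♟ ♟ · ♟ ♟ ♟ ♟ ♟│7
6│· · ♟ · · · · ·│6
5│· · · · · · · ·│5
4│· · · · · · · ·│4
3│· · · ♙ · · · ·│3
2│♙ ♙ ♙ ♔ ♙ ♙ ♙ ♙│2
1│♖ ♘ ♗ ♕ · ♗ ♘ ♖│1
  ─────────────────
  a b c d e f g h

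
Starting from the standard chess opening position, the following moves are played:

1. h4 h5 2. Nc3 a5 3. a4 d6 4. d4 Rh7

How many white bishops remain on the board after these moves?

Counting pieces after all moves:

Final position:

  a b c d e f g h
  ─────────────────
8│♜ ♞ ♝ ♛ ♚ ♝ ♞ ·│8
7│· ♟ ♟ · ♟ ♟ ♟ ♜│7
6│· · · ♟ · · · ·│6
5│♟ · · · · · · ♟│5
4│♙ · · ♙ · · · ♙│4
3│· · ♘ · · · · ·│3
2│· ♙ ♙ · ♙ ♙ ♙ ·│2
1│♖ · ♗ ♕ ♔ ♗ ♘ ♖│1
  ─────────────────
  a b c d e f g h


2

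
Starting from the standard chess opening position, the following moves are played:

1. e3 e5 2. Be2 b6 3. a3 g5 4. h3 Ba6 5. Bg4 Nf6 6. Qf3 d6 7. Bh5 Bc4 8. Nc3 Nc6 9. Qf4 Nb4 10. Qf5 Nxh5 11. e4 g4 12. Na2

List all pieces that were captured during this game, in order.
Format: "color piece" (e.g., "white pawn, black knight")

Tracking captures:
  Nxh5: captured white bishop

white bishop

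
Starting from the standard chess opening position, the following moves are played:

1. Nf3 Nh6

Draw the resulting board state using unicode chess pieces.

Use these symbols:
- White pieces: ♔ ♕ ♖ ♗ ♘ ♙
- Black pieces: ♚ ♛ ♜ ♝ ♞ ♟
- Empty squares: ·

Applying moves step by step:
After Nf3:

♜ ♞ ♝ ♛ ♚ ♝ ♞ ♜
♟ ♟ ♟ ♟ ♟ ♟ ♟ ♟
· · · · · · · ·
· · · · · · · ·
· · · · · · · ·
· · · · · ♘ · ·
♙ ♙ ♙ ♙ ♙ ♙ ♙ ♙
♖ ♘ ♗ ♕ ♔ ♗ · ♖


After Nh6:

♜ ♞ ♝ ♛ ♚ ♝ · ♜
♟ ♟ ♟ ♟ ♟ ♟ ♟ ♟
· · · · · · · ♞
· · · · · · · ·
· · · · · · · ·
· · · · · ♘ · ·
♙ ♙ ♙ ♙ ♙ ♙ ♙ ♙
♖ ♘ ♗ ♕ ♔ ♗ · ♖



  a b c d e f g h
  ─────────────────
8│♜ ♞ ♝ ♛ ♚ ♝ · ♜│8
7│♟ ♟ ♟ ♟ ♟ ♟ ♟ ♟│7
6│· · · · · · · ♞│6
5│· · · · · · · ·│5
4│· · · · · · · ·│4
3│· · · · · ♘ · ·│3
2│♙ ♙ ♙ ♙ ♙ ♙ ♙ ♙│2
1│♖ ♘ ♗ ♕ ♔ ♗ · ♖│1
  ─────────────────
  a b c d e f g h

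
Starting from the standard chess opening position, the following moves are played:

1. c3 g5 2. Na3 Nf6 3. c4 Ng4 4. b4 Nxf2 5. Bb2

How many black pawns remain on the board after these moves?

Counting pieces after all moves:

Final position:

  a b c d e f g h
  ─────────────────
8│♜ ♞ ♝ ♛ ♚ ♝ · ♜│8
7│♟ ♟ ♟ ♟ ♟ ♟ · ♟│7
6│· · · · · · · ·│6
5│· · · · · · ♟ ·│5
4│· ♙ ♙ · · · · ·│4
3│♘ · · · · · · ·│3
2│♙ ♗ · ♙ ♙ ♞ ♙ ♙│2
1│♖ · · ♕ ♔ ♗ ♘ ♖│1
  ─────────────────
  a b c d e f g h


8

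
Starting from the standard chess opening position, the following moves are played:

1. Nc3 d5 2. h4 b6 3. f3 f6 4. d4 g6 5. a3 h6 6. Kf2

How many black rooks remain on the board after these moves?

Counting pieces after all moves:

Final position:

  a b c d e f g h
  ─────────────────
8│♜ ♞ ♝ ♛ ♚ ♝ ♞ ♜│8
7│♟ · ♟ · ♟ · · ·│7
6│· ♟ · · · ♟ ♟ ♟│6
5│· · · ♟ · · · ·│5
4│· · · ♙ · · · ♙│4
3│♙ · ♘ · · ♙ · ·│3
2│· ♙ ♙ · ♙ ♔ ♙ ·│2
1│♖ · ♗ ♕ · ♗ ♘ ♖│1
  ─────────────────
  a b c d e f g h


2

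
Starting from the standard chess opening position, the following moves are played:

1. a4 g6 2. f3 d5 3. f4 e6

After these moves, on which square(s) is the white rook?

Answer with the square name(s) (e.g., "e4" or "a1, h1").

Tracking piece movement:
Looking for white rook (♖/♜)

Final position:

  a b c d e f g h
  ─────────────────
8│♜ ♞ ♝ ♛ ♚ ♝ ♞ ♜│8
7│♟ ♟ ♟ · · ♟ · ♟│7
6│· · · · ♟ · ♟ ·│6
5│· · · ♟ · · · ·│5
4│♙ · · · · ♙ · ·│4
3│· · · · · · · ·│3
2│· ♙ ♙ ♙ ♙ · ♙ ♙│2
1│♖ ♘ ♗ ♕ ♔ ♗ ♘ ♖│1
  ─────────────────
  a b c d e f g h


a1, h1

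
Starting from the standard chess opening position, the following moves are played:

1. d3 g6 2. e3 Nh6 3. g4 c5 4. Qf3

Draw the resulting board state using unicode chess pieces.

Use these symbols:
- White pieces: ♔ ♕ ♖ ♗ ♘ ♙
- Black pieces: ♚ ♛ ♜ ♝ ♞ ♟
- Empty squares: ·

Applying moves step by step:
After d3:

♜ ♞ ♝ ♛ ♚ ♝ ♞ ♜
♟ ♟ ♟ ♟ ♟ ♟ ♟ ♟
· · · · · · · ·
· · · · · · · ·
· · · · · · · ·
· · · ♙ · · · ·
♙ ♙ ♙ · ♙ ♙ ♙ ♙
♖ ♘ ♗ ♕ ♔ ♗ ♘ ♖


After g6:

♜ ♞ ♝ ♛ ♚ ♝ ♞ ♜
♟ ♟ ♟ ♟ ♟ ♟ · ♟
· · · · · · ♟ ·
· · · · · · · ·
· · · · · · · ·
· · · ♙ · · · ·
♙ ♙ ♙ · ♙ ♙ ♙ ♙
♖ ♘ ♗ ♕ ♔ ♗ ♘ ♖


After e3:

♜ ♞ ♝ ♛ ♚ ♝ ♞ ♜
♟ ♟ ♟ ♟ ♟ ♟ · ♟
· · · · · · ♟ ·
· · · · · · · ·
· · · · · · · ·
· · · ♙ ♙ · · ·
♙ ♙ ♙ · · ♙ ♙ ♙
♖ ♘ ♗ ♕ ♔ ♗ ♘ ♖


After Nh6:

♜ ♞ ♝ ♛ ♚ ♝ · ♜
♟ ♟ ♟ ♟ ♟ ♟ · ♟
· · · · · · ♟ ♞
· · · · · · · ·
· · · · · · · ·
· · · ♙ ♙ · · ·
♙ ♙ ♙ · · ♙ ♙ ♙
♖ ♘ ♗ ♕ ♔ ♗ ♘ ♖


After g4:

♜ ♞ ♝ ♛ ♚ ♝ · ♜
♟ ♟ ♟ ♟ ♟ ♟ · ♟
· · · · · · ♟ ♞
· · · · · · · ·
· · · · · · ♙ ·
· · · ♙ ♙ · · ·
♙ ♙ ♙ · · ♙ · ♙
♖ ♘ ♗ ♕ ♔ ♗ ♘ ♖


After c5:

♜ ♞ ♝ ♛ ♚ ♝ · ♜
♟ ♟ · ♟ ♟ ♟ · ♟
· · · · · · ♟ ♞
· · ♟ · · · · ·
· · · · · · ♙ ·
· · · ♙ ♙ · · ·
♙ ♙ ♙ · · ♙ · ♙
♖ ♘ ♗ ♕ ♔ ♗ ♘ ♖


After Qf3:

♜ ♞ ♝ ♛ ♚ ♝ · ♜
♟ ♟ · ♟ ♟ ♟ · ♟
· · · · · · ♟ ♞
· · ♟ · · · · ·
· · · · · · ♙ ·
· · · ♙ ♙ ♕ · ·
♙ ♙ ♙ · · ♙ · ♙
♖ ♘ ♗ · ♔ ♗ ♘ ♖



  a b c d e f g h
  ─────────────────
8│♜ ♞ ♝ ♛ ♚ ♝ · ♜│8
7│♟ ♟ · ♟ ♟ ♟ · ♟│7
6│· · · · · · ♟ ♞│6
5│· · ♟ · · · · ·│5
4│· · · · · · ♙ ·│4
3│· · · ♙ ♙ ♕ · ·│3
2│♙ ♙ ♙ · · ♙ · ♙│2
1│♖ ♘ ♗ · ♔ ♗ ♘ ♖│1
  ─────────────────
  a b c d e f g h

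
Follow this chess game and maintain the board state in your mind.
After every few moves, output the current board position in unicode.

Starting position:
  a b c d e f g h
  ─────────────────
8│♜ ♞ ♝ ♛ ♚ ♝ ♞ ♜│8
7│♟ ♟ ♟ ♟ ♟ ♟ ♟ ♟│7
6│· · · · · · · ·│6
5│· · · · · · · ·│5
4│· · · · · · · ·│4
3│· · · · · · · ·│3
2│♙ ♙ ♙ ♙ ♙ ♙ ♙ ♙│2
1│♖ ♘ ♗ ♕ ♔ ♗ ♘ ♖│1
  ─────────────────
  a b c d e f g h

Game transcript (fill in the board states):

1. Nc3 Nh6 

  a b c d e f g h
  ─────────────────
8│♜ ♞ ♝ ♛ ♚ ♝ · ♜│8
7│♟ ♟ ♟ ♟ ♟ ♟ ♟ ♟│7
6│· · · · · · · ♞│6
5│· · · · · · · ·│5
4│· · · · · · · ·│4
3│· · ♘ · · · · ·│3
2│♙ ♙ ♙ ♙ ♙ ♙ ♙ ♙│2
1│♖ · ♗ ♕ ♔ ♗ ♘ ♖│1
  ─────────────────
  a b c d e f g h

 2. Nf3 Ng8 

  a b c d e f g h
  ─────────────────
8│♜ ♞ ♝ ♛ ♚ ♝ ♞ ♜│8
7│♟ ♟ ♟ ♟ ♟ ♟ ♟ ♟│7
6│· · · · · · · ·│6
5│· · · · · · · ·│5
4│· · · · · · · ·│4
3│· · ♘ · · ♘ · ·│3
2│♙ ♙ ♙ ♙ ♙ ♙ ♙ ♙│2
1│♖ · ♗ ♕ ♔ ♗ · ♖│1
  ─────────────────
  a b c d e f g h

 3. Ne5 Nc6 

  a b c d e f g h
  ─────────────────
8│♜ · ♝ ♛ ♚ ♝ ♞ ♜│8
7│♟ ♟ ♟ ♟ ♟ ♟ ♟ ♟│7
6│· · ♞ · · · · ·│6
5│· · · · ♘ · · ·│5
4│· · · · · · · ·│4
3│· · ♘ · · · · ·│3
2│♙ ♙ ♙ ♙ ♙ ♙ ♙ ♙│2
1│♖ · ♗ ♕ ♔ ♗ · ♖│1
  ─────────────────
  a b c d e f g h

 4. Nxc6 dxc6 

  a b c d e f g h
  ─────────────────
8│♜ · ♝ ♛ ♚ ♝ ♞ ♜│8
7│♟ ♟ ♟ · ♟ ♟ ♟ ♟│7
6│· · ♟ · · · · ·│6
5│· · · · · · · ·│5
4│· · · · · · · ·│4
3│· · ♘ · · · · ·│3
2│♙ ♙ ♙ ♙ ♙ ♙ ♙ ♙│2
1│♖ · ♗ ♕ ♔ ♗ · ♖│1
  ─────────────────
  a b c d e f g h



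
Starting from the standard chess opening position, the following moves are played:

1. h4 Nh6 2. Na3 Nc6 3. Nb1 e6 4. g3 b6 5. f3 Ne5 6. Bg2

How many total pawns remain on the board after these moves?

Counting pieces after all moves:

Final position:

  a b c d e f g h
  ─────────────────
8│♜ · ♝ ♛ ♚ ♝ · ♜│8
7│♟ · ♟ ♟ · ♟ ♟ ♟│7
6│· ♟ · · ♟ · · ♞│6
5│· · · · ♞ · · ·│5
4│· · · · · · · ♙│4
3│· · · · · ♙ ♙ ·│3
2│♙ ♙ ♙ ♙ ♙ · ♗ ·│2
1│♖ ♘ ♗ ♕ ♔ · ♘ ♖│1
  ─────────────────
  a b c d e f g h


16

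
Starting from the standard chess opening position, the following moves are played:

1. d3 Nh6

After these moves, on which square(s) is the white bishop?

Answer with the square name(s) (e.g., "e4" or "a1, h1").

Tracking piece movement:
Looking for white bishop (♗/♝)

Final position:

  a b c d e f g h
  ─────────────────
8│♜ ♞ ♝ ♛ ♚ ♝ · ♜│8
7│♟ ♟ ♟ ♟ ♟ ♟ ♟ ♟│7
6│· · · · · · · ♞│6
5│· · · · · · · ·│5
4│· · · · · · · ·│4
3│· · · ♙ · · · ·│3
2│♙ ♙ ♙ · ♙ ♙ ♙ ♙│2
1│♖ ♘ ♗ ♕ ♔ ♗ ♘ ♖│1
  ─────────────────
  a b c d e f g h


c1, f1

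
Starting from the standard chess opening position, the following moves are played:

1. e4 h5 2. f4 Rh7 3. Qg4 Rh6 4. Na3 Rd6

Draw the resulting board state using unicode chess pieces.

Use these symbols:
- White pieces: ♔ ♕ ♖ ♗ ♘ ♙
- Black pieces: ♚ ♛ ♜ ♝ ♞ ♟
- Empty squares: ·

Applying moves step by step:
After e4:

♜ ♞ ♝ ♛ ♚ ♝ ♞ ♜
♟ ♟ ♟ ♟ ♟ ♟ ♟ ♟
· · · · · · · ·
· · · · · · · ·
· · · · ♙ · · ·
· · · · · · · ·
♙ ♙ ♙ ♙ · ♙ ♙ ♙
♖ ♘ ♗ ♕ ♔ ♗ ♘ ♖


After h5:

♜ ♞ ♝ ♛ ♚ ♝ ♞ ♜
♟ ♟ ♟ ♟ ♟ ♟ ♟ ·
· · · · · · · ·
· · · · · · · ♟
· · · · ♙ · · ·
· · · · · · · ·
♙ ♙ ♙ ♙ · ♙ ♙ ♙
♖ ♘ ♗ ♕ ♔ ♗ ♘ ♖


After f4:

♜ ♞ ♝ ♛ ♚ ♝ ♞ ♜
♟ ♟ ♟ ♟ ♟ ♟ ♟ ·
· · · · · · · ·
· · · · · · · ♟
· · · · ♙ ♙ · ·
· · · · · · · ·
♙ ♙ ♙ ♙ · · ♙ ♙
♖ ♘ ♗ ♕ ♔ ♗ ♘ ♖


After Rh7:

♜ ♞ ♝ ♛ ♚ ♝ ♞ ·
♟ ♟ ♟ ♟ ♟ ♟ ♟ ♜
· · · · · · · ·
· · · · · · · ♟
· · · · ♙ ♙ · ·
· · · · · · · ·
♙ ♙ ♙ ♙ · · ♙ ♙
♖ ♘ ♗ ♕ ♔ ♗ ♘ ♖


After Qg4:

♜ ♞ ♝ ♛ ♚ ♝ ♞ ·
♟ ♟ ♟ ♟ ♟ ♟ ♟ ♜
· · · · · · · ·
· · · · · · · ♟
· · · · ♙ ♙ ♕ ·
· · · · · · · ·
♙ ♙ ♙ ♙ · · ♙ ♙
♖ ♘ ♗ · ♔ ♗ ♘ ♖


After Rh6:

♜ ♞ ♝ ♛ ♚ ♝ ♞ ·
♟ ♟ ♟ ♟ ♟ ♟ ♟ ·
· · · · · · · ♜
· · · · · · · ♟
· · · · ♙ ♙ ♕ ·
· · · · · · · ·
♙ ♙ ♙ ♙ · · ♙ ♙
♖ ♘ ♗ · ♔ ♗ ♘ ♖


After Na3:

♜ ♞ ♝ ♛ ♚ ♝ ♞ ·
♟ ♟ ♟ ♟ ♟ ♟ ♟ ·
· · · · · · · ♜
· · · · · · · ♟
· · · · ♙ ♙ ♕ ·
♘ · · · · · · ·
♙ ♙ ♙ ♙ · · ♙ ♙
♖ · ♗ · ♔ ♗ ♘ ♖


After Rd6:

♜ ♞ ♝ ♛ ♚ ♝ ♞ ·
♟ ♟ ♟ ♟ ♟ ♟ ♟ ·
· · · ♜ · · · ·
· · · · · · · ♟
· · · · ♙ ♙ ♕ ·
♘ · · · · · · ·
♙ ♙ ♙ ♙ · · ♙ ♙
♖ · ♗ · ♔ ♗ ♘ ♖



  a b c d e f g h
  ─────────────────
8│♜ ♞ ♝ ♛ ♚ ♝ ♞ ·│8
7│♟ ♟ ♟ ♟ ♟ ♟ ♟ ·│7
6│· · · ♜ · · · ·│6
5│· · · · · · · ♟│5
4│· · · · ♙ ♙ ♕ ·│4
3│♘ · · · · · · ·│3
2│♙ ♙ ♙ ♙ · · ♙ ♙│2
1│♖ · ♗ · ♔ ♗ ♘ ♖│1
  ─────────────────
  a b c d e f g h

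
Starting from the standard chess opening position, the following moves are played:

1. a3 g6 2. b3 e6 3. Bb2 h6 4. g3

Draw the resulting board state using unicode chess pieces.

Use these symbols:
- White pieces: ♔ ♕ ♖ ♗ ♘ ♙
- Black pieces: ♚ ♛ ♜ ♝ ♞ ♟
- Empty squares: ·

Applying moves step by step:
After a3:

♜ ♞ ♝ ♛ ♚ ♝ ♞ ♜
♟ ♟ ♟ ♟ ♟ ♟ ♟ ♟
· · · · · · · ·
· · · · · · · ·
· · · · · · · ·
♙ · · · · · · ·
· ♙ ♙ ♙ ♙ ♙ ♙ ♙
♖ ♘ ♗ ♕ ♔ ♗ ♘ ♖


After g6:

♜ ♞ ♝ ♛ ♚ ♝ ♞ ♜
♟ ♟ ♟ ♟ ♟ ♟ · ♟
· · · · · · ♟ ·
· · · · · · · ·
· · · · · · · ·
♙ · · · · · · ·
· ♙ ♙ ♙ ♙ ♙ ♙ ♙
♖ ♘ ♗ ♕ ♔ ♗ ♘ ♖


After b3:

♜ ♞ ♝ ♛ ♚ ♝ ♞ ♜
♟ ♟ ♟ ♟ ♟ ♟ · ♟
· · · · · · ♟ ·
· · · · · · · ·
· · · · · · · ·
♙ ♙ · · · · · ·
· · ♙ ♙ ♙ ♙ ♙ ♙
♖ ♘ ♗ ♕ ♔ ♗ ♘ ♖


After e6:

♜ ♞ ♝ ♛ ♚ ♝ ♞ ♜
♟ ♟ ♟ ♟ · ♟ · ♟
· · · · ♟ · ♟ ·
· · · · · · · ·
· · · · · · · ·
♙ ♙ · · · · · ·
· · ♙ ♙ ♙ ♙ ♙ ♙
♖ ♘ ♗ ♕ ♔ ♗ ♘ ♖


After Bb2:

♜ ♞ ♝ ♛ ♚ ♝ ♞ ♜
♟ ♟ ♟ ♟ · ♟ · ♟
· · · · ♟ · ♟ ·
· · · · · · · ·
· · · · · · · ·
♙ ♙ · · · · · ·
· ♗ ♙ ♙ ♙ ♙ ♙ ♙
♖ ♘ · ♕ ♔ ♗ ♘ ♖


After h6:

♜ ♞ ♝ ♛ ♚ ♝ ♞ ♜
♟ ♟ ♟ ♟ · ♟ · ·
· · · · ♟ · ♟ ♟
· · · · · · · ·
· · · · · · · ·
♙ ♙ · · · · · ·
· ♗ ♙ ♙ ♙ ♙ ♙ ♙
♖ ♘ · ♕ ♔ ♗ ♘ ♖


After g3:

♜ ♞ ♝ ♛ ♚ ♝ ♞ ♜
♟ ♟ ♟ ♟ · ♟ · ·
· · · · ♟ · ♟ ♟
· · · · · · · ·
· · · · · · · ·
♙ ♙ · · · · ♙ ·
· ♗ ♙ ♙ ♙ ♙ · ♙
♖ ♘ · ♕ ♔ ♗ ♘ ♖



  a b c d e f g h
  ─────────────────
8│♜ ♞ ♝ ♛ ♚ ♝ ♞ ♜│8
7│♟ ♟ ♟ ♟ · ♟ · ·│7
6│· · · · ♟ · ♟ ♟│6
5│· · · · · · · ·│5
4│· · · · · · · ·│4
3│♙ ♙ · · · · ♙ ·│3
2│· ♗ ♙ ♙ ♙ ♙ · ♙│2
1│♖ ♘ · ♕ ♔ ♗ ♘ ♖│1
  ─────────────────
  a b c d e f g h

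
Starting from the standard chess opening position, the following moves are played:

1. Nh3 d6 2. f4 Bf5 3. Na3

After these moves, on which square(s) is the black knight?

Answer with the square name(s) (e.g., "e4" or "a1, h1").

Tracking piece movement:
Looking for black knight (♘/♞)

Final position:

  a b c d e f g h
  ─────────────────
8│♜ ♞ · ♛ ♚ ♝ ♞ ♜│8
7│♟ ♟ ♟ · ♟ ♟ ♟ ♟│7
6│· · · ♟ · · · ·│6
5│· · · · · ♝ · ·│5
4│· · · · · ♙ · ·│4
3│♘ · · · · · · ♘│3
2│♙ ♙ ♙ ♙ ♙ · ♙ ♙│2
1│♖ · ♗ ♕ ♔ ♗ · ♖│1
  ─────────────────
  a b c d e f g h


b8, g8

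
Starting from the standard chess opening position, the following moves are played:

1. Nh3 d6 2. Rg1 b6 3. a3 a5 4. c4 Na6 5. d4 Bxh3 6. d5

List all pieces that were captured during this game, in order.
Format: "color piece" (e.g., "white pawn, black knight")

Tracking captures:
  Bxh3: captured white knight

white knight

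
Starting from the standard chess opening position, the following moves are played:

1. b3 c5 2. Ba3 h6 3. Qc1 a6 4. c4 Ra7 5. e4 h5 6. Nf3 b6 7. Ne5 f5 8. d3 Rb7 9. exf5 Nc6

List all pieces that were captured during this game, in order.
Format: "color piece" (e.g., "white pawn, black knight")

Tracking captures:
  exf5: captured black pawn

black pawn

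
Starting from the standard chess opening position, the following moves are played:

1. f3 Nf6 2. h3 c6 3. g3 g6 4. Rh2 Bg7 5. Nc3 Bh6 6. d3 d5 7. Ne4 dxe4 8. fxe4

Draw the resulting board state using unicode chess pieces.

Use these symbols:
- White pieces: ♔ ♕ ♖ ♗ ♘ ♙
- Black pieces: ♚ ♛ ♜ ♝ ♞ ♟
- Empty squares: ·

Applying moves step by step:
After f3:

♜ ♞ ♝ ♛ ♚ ♝ ♞ ♜
♟ ♟ ♟ ♟ ♟ ♟ ♟ ♟
· · · · · · · ·
· · · · · · · ·
· · · · · · · ·
· · · · · ♙ · ·
♙ ♙ ♙ ♙ ♙ · ♙ ♙
♖ ♘ ♗ ♕ ♔ ♗ ♘ ♖


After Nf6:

♜ ♞ ♝ ♛ ♚ ♝ · ♜
♟ ♟ ♟ ♟ ♟ ♟ ♟ ♟
· · · · · ♞ · ·
· · · · · · · ·
· · · · · · · ·
· · · · · ♙ · ·
♙ ♙ ♙ ♙ ♙ · ♙ ♙
♖ ♘ ♗ ♕ ♔ ♗ ♘ ♖


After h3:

♜ ♞ ♝ ♛ ♚ ♝ · ♜
♟ ♟ ♟ ♟ ♟ ♟ ♟ ♟
· · · · · ♞ · ·
· · · · · · · ·
· · · · · · · ·
· · · · · ♙ · ♙
♙ ♙ ♙ ♙ ♙ · ♙ ·
♖ ♘ ♗ ♕ ♔ ♗ ♘ ♖


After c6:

♜ ♞ ♝ ♛ ♚ ♝ · ♜
♟ ♟ · ♟ ♟ ♟ ♟ ♟
· · ♟ · · ♞ · ·
· · · · · · · ·
· · · · · · · ·
· · · · · ♙ · ♙
♙ ♙ ♙ ♙ ♙ · ♙ ·
♖ ♘ ♗ ♕ ♔ ♗ ♘ ♖


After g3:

♜ ♞ ♝ ♛ ♚ ♝ · ♜
♟ ♟ · ♟ ♟ ♟ ♟ ♟
· · ♟ · · ♞ · ·
· · · · · · · ·
· · · · · · · ·
· · · · · ♙ ♙ ♙
♙ ♙ ♙ ♙ ♙ · · ·
♖ ♘ ♗ ♕ ♔ ♗ ♘ ♖


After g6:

♜ ♞ ♝ ♛ ♚ ♝ · ♜
♟ ♟ · ♟ ♟ ♟ · ♟
· · ♟ · · ♞ ♟ ·
· · · · · · · ·
· · · · · · · ·
· · · · · ♙ ♙ ♙
♙ ♙ ♙ ♙ ♙ · · ·
♖ ♘ ♗ ♕ ♔ ♗ ♘ ♖


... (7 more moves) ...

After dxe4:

♜ ♞ ♝ ♛ ♚ · · ♜
♟ ♟ · · ♟ ♟ · ♟
· · ♟ · · ♞ ♟ ♝
· · · · · · · ·
· · · · ♟ · · ·
· · · ♙ · ♙ ♙ ♙
♙ ♙ ♙ · ♙ · · ♖
♖ · ♗ ♕ ♔ ♗ ♘ ·


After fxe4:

♜ ♞ ♝ ♛ ♚ · · ♜
♟ ♟ · · ♟ ♟ · ♟
· · ♟ · · ♞ ♟ ♝
· · · · · · · ·
· · · · ♙ · · ·
· · · ♙ · · ♙ ♙
♙ ♙ ♙ · ♙ · · ♖
♖ · ♗ ♕ ♔ ♗ ♘ ·



  a b c d e f g h
  ─────────────────
8│♜ ♞ ♝ ♛ ♚ · · ♜│8
7│♟ ♟ · · ♟ ♟ · ♟│7
6│· · ♟ · · ♞ ♟ ♝│6
5│· · · · · · · ·│5
4│· · · · ♙ · · ·│4
3│· · · ♙ · · ♙ ♙│3
2│♙ ♙ ♙ · ♙ · · ♖│2
1│♖ · ♗ ♕ ♔ ♗ ♘ ·│1
  ─────────────────
  a b c d e f g h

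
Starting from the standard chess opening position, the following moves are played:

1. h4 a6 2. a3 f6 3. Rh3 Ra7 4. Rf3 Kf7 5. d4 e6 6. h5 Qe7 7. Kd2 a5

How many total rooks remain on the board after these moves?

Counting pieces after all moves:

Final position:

  a b c d e f g h
  ─────────────────
8│· ♞ ♝ · · ♝ ♞ ♜│8
7│♜ ♟ ♟ ♟ ♛ ♚ ♟ ♟│7
6│· · · · ♟ ♟ · ·│6
5│♟ · · · · · · ♙│5
4│· · · ♙ · · · ·│4
3│♙ · · · · ♖ · ·│3
2│· ♙ ♙ ♔ ♙ ♙ ♙ ·│2
1│♖ ♘ ♗ ♕ · ♗ ♘ ·│1
  ─────────────────
  a b c d e f g h


4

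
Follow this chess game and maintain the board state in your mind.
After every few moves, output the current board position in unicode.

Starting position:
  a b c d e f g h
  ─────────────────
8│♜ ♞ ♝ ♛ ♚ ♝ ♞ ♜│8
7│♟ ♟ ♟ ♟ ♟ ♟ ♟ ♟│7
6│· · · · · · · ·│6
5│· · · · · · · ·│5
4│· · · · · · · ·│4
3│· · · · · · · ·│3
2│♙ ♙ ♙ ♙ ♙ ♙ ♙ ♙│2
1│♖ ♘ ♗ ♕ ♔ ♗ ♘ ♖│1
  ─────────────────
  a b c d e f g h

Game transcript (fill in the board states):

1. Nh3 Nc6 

  a b c d e f g h
  ─────────────────
8│♜ · ♝ ♛ ♚ ♝ ♞ ♜│8
7│♟ ♟ ♟ ♟ ♟ ♟ ♟ ♟│7
6│· · ♞ · · · · ·│6
5│· · · · · · · ·│5
4│· · · · · · · ·│4
3│· · · · · · · ♘│3
2│♙ ♙ ♙ ♙ ♙ ♙ ♙ ♙│2
1│♖ ♘ ♗ ♕ ♔ ♗ · ♖│1
  ─────────────────
  a b c d e f g h

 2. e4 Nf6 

  a b c d e f g h
  ─────────────────
8│♜ · ♝ ♛ ♚ ♝ · ♜│8
7│♟ ♟ ♟ ♟ ♟ ♟ ♟ ♟│7
6│· · ♞ · · ♞ · ·│6
5│· · · · · · · ·│5
4│· · · · ♙ · · ·│4
3│· · · · · · · ♘│3
2│♙ ♙ ♙ ♙ · ♙ ♙ ♙│2
1│♖ ♘ ♗ ♕ ♔ ♗ · ♖│1
  ─────────────────
  a b c d e f g h

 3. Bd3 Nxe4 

  a b c d e f g h
  ─────────────────
8│♜ · ♝ ♛ ♚ ♝ · ♜│8
7│♟ ♟ ♟ ♟ ♟ ♟ ♟ ♟│7
6│· · ♞ · · · · ·│6
5│· · · · · · · ·│5
4│· · · · ♞ · · ·│4
3│· · · ♗ · · · ♘│3
2│♙ ♙ ♙ ♙ · ♙ ♙ ♙│2
1│♖ ♘ ♗ ♕ ♔ · · ♖│1
  ─────────────────
  a b c d e f g h

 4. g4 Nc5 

  a b c d e f g h
  ─────────────────
8│♜ · ♝ ♛ ♚ ♝ · ♜│8
7│♟ ♟ ♟ ♟ ♟ ♟ ♟ ♟│7
6│· · ♞ · · · · ·│6
5│· · ♞ · · · · ·│5
4│· · · · · · ♙ ·│4
3│· · · ♗ · · · ♘│3
2│♙ ♙ ♙ ♙ · ♙ · ♙│2
1│♖ ♘ ♗ ♕ ♔ · · ♖│1
  ─────────────────
  a b c d e f g h

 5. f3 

  a b c d e f g h
  ─────────────────
8│♜ · ♝ ♛ ♚ ♝ · ♜│8
7│♟ ♟ ♟ ♟ ♟ ♟ ♟ ♟│7
6│· · ♞ · · · · ·│6
5│· · ♞ · · · · ·│5
4│· · · · · · ♙ ·│4
3│· · · ♗ · ♙ · ♘│3
2│♙ ♙ ♙ ♙ · · · ♙│2
1│♖ ♘ ♗ ♕ ♔ · · ♖│1
  ─────────────────
  a b c d e f g h


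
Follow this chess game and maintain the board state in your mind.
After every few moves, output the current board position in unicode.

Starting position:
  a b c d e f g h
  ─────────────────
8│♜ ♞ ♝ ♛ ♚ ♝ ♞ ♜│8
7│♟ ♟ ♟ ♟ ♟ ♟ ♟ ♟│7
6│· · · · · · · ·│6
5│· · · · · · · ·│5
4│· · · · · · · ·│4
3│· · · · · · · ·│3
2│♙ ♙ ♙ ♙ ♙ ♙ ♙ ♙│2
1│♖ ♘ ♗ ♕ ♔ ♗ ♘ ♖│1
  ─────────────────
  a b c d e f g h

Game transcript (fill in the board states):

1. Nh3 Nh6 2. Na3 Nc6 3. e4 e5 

  a b c d e f g h
  ─────────────────
8│♜ · ♝ ♛ ♚ ♝ · ♜│8
7│♟ ♟ ♟ ♟ · ♟ ♟ ♟│7
6│· · ♞ · · · · ♞│6
5│· · · · ♟ · · ·│5
4│· · · · ♙ · · ·│4
3│♘ · · · · · · ♘│3
2│♙ ♙ ♙ ♙ · ♙ ♙ ♙│2
1│♖ · ♗ ♕ ♔ ♗ · ♖│1
  ─────────────────
  a b c d e f g h

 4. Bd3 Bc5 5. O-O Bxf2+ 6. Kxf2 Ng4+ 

  a b c d e f g h
  ─────────────────
8│♜ · ♝ ♛ ♚ · · ♜│8
7│♟ ♟ ♟ ♟ · ♟ ♟ ♟│7
6│· · ♞ · · · · ·│6
5│· · · · ♟ · · ·│5
4│· · · · ♙ · ♞ ·│4
3│♘ · · ♗ · · · ♘│3
2│♙ ♙ ♙ ♙ · ♔ ♙ ♙│2
1│♖ · ♗ ♕ · ♖ · ·│1
  ─────────────────
  a b c d e f g h

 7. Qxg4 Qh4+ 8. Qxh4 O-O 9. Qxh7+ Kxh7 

  a b c d e f g h
  ─────────────────
8│♜ · ♝ · · ♜ · ·│8
7│♟ ♟ ♟ ♟ · ♟ ♟ ♚│7
6│· · ♞ · · · · ·│6
5│· · · · ♟ · · ·│5
4│· · · · ♙ · · ·│4
3│♘ · · ♗ · · · ♘│3
2│♙ ♙ ♙ ♙ · ♔ ♙ ♙│2
1│♖ · ♗ · · ♖ · ·│1
  ─────────────────
  a b c d e f g h

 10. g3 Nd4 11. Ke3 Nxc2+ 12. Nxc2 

  a b c d e f g h
  ─────────────────
8│♜ · ♝ · · ♜ · ·│8
7│♟ ♟ ♟ ♟ · ♟ ♟ ♚│7
6│· · · · · · · ·│6
5│· · · · ♟ · · ·│5
4│· · · · ♙ · · ·│4
3│· · · ♗ ♔ · ♙ ♘│3
2│♙ ♙ ♘ ♙ · · · ♙│2
1│♖ · ♗ · · ♖ · ·│1
  ─────────────────
  a b c d e f g h


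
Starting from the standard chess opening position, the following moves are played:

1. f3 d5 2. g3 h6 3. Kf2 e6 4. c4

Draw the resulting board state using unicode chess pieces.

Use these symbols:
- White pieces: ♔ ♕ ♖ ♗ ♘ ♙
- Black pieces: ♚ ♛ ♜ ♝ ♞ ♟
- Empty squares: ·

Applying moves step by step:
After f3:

♜ ♞ ♝ ♛ ♚ ♝ ♞ ♜
♟ ♟ ♟ ♟ ♟ ♟ ♟ ♟
· · · · · · · ·
· · · · · · · ·
· · · · · · · ·
· · · · · ♙ · ·
♙ ♙ ♙ ♙ ♙ · ♙ ♙
♖ ♘ ♗ ♕ ♔ ♗ ♘ ♖


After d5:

♜ ♞ ♝ ♛ ♚ ♝ ♞ ♜
♟ ♟ ♟ · ♟ ♟ ♟ ♟
· · · · · · · ·
· · · ♟ · · · ·
· · · · · · · ·
· · · · · ♙ · ·
♙ ♙ ♙ ♙ ♙ · ♙ ♙
♖ ♘ ♗ ♕ ♔ ♗ ♘ ♖


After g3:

♜ ♞ ♝ ♛ ♚ ♝ ♞ ♜
♟ ♟ ♟ · ♟ ♟ ♟ ♟
· · · · · · · ·
· · · ♟ · · · ·
· · · · · · · ·
· · · · · ♙ ♙ ·
♙ ♙ ♙ ♙ ♙ · · ♙
♖ ♘ ♗ ♕ ♔ ♗ ♘ ♖


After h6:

♜ ♞ ♝ ♛ ♚ ♝ ♞ ♜
♟ ♟ ♟ · ♟ ♟ ♟ ·
· · · · · · · ♟
· · · ♟ · · · ·
· · · · · · · ·
· · · · · ♙ ♙ ·
♙ ♙ ♙ ♙ ♙ · · ♙
♖ ♘ ♗ ♕ ♔ ♗ ♘ ♖


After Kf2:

♜ ♞ ♝ ♛ ♚ ♝ ♞ ♜
♟ ♟ ♟ · ♟ ♟ ♟ ·
· · · · · · · ♟
· · · ♟ · · · ·
· · · · · · · ·
· · · · · ♙ ♙ ·
♙ ♙ ♙ ♙ ♙ ♔ · ♙
♖ ♘ ♗ ♕ · ♗ ♘ ♖


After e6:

♜ ♞ ♝ ♛ ♚ ♝ ♞ ♜
♟ ♟ ♟ · · ♟ ♟ ·
· · · · ♟ · · ♟
· · · ♟ · · · ·
· · · · · · · ·
· · · · · ♙ ♙ ·
♙ ♙ ♙ ♙ ♙ ♔ · ♙
♖ ♘ ♗ ♕ · ♗ ♘ ♖


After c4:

♜ ♞ ♝ ♛ ♚ ♝ ♞ ♜
♟ ♟ ♟ · · ♟ ♟ ·
· · · · ♟ · · ♟
· · · ♟ · · · ·
· · ♙ · · · · ·
· · · · · ♙ ♙ ·
♙ ♙ · ♙ ♙ ♔ · ♙
♖ ♘ ♗ ♕ · ♗ ♘ ♖



  a b c d e f g h
  ─────────────────
8│♜ ♞ ♝ ♛ ♚ ♝ ♞ ♜│8
7│♟ ♟ ♟ · · ♟ ♟ ·│7
6│· · · · ♟ · · ♟│6
5│· · · ♟ · · · ·│5
4│· · ♙ · · · · ·│4
3│· · · · · ♙ ♙ ·│3
2│♙ ♙ · ♙ ♙ ♔ · ♙│2
1│♖ ♘ ♗ ♕ · ♗ ♘ ♖│1
  ─────────────────
  a b c d e f g h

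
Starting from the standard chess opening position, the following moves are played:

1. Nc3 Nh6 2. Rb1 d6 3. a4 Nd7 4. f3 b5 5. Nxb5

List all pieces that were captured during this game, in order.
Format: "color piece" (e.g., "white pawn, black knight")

Tracking captures:
  Nxb5: captured black pawn

black pawn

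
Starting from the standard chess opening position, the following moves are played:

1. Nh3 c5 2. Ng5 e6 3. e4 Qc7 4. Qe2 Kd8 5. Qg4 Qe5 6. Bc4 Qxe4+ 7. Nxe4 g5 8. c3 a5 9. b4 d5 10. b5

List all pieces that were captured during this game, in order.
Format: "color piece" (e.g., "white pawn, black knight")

Tracking captures:
  Qxe4+: captured white pawn
  Nxe4: captured black queen

white pawn, black queen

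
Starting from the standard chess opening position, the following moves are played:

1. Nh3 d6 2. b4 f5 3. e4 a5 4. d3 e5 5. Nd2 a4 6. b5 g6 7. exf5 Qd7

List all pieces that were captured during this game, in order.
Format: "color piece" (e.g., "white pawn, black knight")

Tracking captures:
  exf5: captured black pawn

black pawn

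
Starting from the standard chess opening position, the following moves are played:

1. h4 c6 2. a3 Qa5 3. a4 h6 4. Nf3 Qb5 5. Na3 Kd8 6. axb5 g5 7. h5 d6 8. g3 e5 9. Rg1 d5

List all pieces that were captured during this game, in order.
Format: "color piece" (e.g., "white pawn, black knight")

Tracking captures:
  axb5: captured black queen

black queen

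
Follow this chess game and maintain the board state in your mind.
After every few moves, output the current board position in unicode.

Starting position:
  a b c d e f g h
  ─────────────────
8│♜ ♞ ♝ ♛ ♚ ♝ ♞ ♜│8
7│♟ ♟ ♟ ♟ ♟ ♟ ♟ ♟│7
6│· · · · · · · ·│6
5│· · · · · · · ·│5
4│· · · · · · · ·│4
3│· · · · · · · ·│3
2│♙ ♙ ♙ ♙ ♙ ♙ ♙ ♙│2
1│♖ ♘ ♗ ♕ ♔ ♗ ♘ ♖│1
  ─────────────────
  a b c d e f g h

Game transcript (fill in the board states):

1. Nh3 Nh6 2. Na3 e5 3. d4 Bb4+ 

  a b c d e f g h
  ─────────────────
8│♜ ♞ ♝ ♛ ♚ · · ♜│8
7│♟ ♟ ♟ ♟ · ♟ ♟ ♟│7
6│· · · · · · · ♞│6
5│· · · · ♟ · · ·│5
4│· ♝ · ♙ · · · ·│4
3│♘ · · · · · · ♘│3
2│♙ ♙ ♙ · ♙ ♙ ♙ ♙│2
1│♖ · ♗ ♕ ♔ ♗ · ♖│1
  ─────────────────
  a b c d e f g h

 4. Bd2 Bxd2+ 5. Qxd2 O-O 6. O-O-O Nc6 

  a b c d e f g h
  ─────────────────
8│♜ · ♝ ♛ · ♜ ♚ ·│8
7│♟ ♟ ♟ ♟ · ♟ ♟ ♟│7
6│· · ♞ · · · · ♞│6
5│· · · · ♟ · · ·│5
4│· · · ♙ · · · ·│4
3│♘ · · · · · · ♘│3
2│♙ ♙ ♙ ♕ ♙ ♙ ♙ ♙│2
1│· · ♔ ♖ · ♗ · ♖│1
  ─────────────────
  a b c d e f g h

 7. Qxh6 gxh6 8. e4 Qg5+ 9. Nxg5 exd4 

  a b c d e f g h
  ─────────────────
8│♜ · ♝ · · ♜ ♚ ·│8
7│♟ ♟ ♟ ♟ · ♟ · ♟│7
6│· · ♞ · · · · ♟│6
5│· · · · · · ♘ ·│5
4│· · · ♟ ♙ · · ·│4
3│♘ · · · · · · ·│3
2│♙ ♙ ♙ · · ♙ ♙ ♙│2
1│· · ♔ ♖ · ♗ · ♖│1
  ─────────────────
  a b c d e f g h

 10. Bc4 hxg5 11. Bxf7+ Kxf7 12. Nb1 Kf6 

  a b c d e f g h
  ─────────────────
8│♜ · ♝ · · ♜ · ·│8
7│♟ ♟ ♟ ♟ · · · ♟│7
6│· · ♞ · · ♚ · ·│6
5│· · · · · · ♟ ·│5
4│· · · ♟ ♙ · · ·│4
3│· · · · · · · ·│3
2│♙ ♙ ♙ · · ♙ ♙ ♙│2
1│· ♘ ♔ ♖ · · · ♖│1
  ─────────────────
  a b c d e f g h

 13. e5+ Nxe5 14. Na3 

  a b c d e f g h
  ─────────────────
8│♜ · ♝ · · ♜ · ·│8
7│♟ ♟ ♟ ♟ · · · ♟│7
6│· · · · · ♚ · ·│6
5│· · · · ♞ · ♟ ·│5
4│· · · ♟ · · · ·│4
3│♘ · · · · · · ·│3
2│♙ ♙ ♙ · · ♙ ♙ ♙│2
1│· · ♔ ♖ · · · ♖│1
  ─────────────────
  a b c d e f g h


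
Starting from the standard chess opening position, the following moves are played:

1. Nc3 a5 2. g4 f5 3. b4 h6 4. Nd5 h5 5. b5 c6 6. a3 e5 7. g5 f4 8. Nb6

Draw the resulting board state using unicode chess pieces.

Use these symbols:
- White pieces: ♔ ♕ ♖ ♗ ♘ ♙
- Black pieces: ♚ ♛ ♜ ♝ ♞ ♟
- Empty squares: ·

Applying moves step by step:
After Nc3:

♜ ♞ ♝ ♛ ♚ ♝ ♞ ♜
♟ ♟ ♟ ♟ ♟ ♟ ♟ ♟
· · · · · · · ·
· · · · · · · ·
· · · · · · · ·
· · ♘ · · · · ·
♙ ♙ ♙ ♙ ♙ ♙ ♙ ♙
♖ · ♗ ♕ ♔ ♗ ♘ ♖


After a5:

♜ ♞ ♝ ♛ ♚ ♝ ♞ ♜
· ♟ ♟ ♟ ♟ ♟ ♟ ♟
· · · · · · · ·
♟ · · · · · · ·
· · · · · · · ·
· · ♘ · · · · ·
♙ ♙ ♙ ♙ ♙ ♙ ♙ ♙
♖ · ♗ ♕ ♔ ♗ ♘ ♖


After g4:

♜ ♞ ♝ ♛ ♚ ♝ ♞ ♜
· ♟ ♟ ♟ ♟ ♟ ♟ ♟
· · · · · · · ·
♟ · · · · · · ·
· · · · · · ♙ ·
· · ♘ · · · · ·
♙ ♙ ♙ ♙ ♙ ♙ · ♙
♖ · ♗ ♕ ♔ ♗ ♘ ♖


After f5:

♜ ♞ ♝ ♛ ♚ ♝ ♞ ♜
· ♟ ♟ ♟ ♟ · ♟ ♟
· · · · · · · ·
♟ · · · · ♟ · ·
· · · · · · ♙ ·
· · ♘ · · · · ·
♙ ♙ ♙ ♙ ♙ ♙ · ♙
♖ · ♗ ♕ ♔ ♗ ♘ ♖


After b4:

♜ ♞ ♝ ♛ ♚ ♝ ♞ ♜
· ♟ ♟ ♟ ♟ · ♟ ♟
· · · · · · · ·
♟ · · · · ♟ · ·
· ♙ · · · · ♙ ·
· · ♘ · · · · ·
♙ · ♙ ♙ ♙ ♙ · ♙
♖ · ♗ ♕ ♔ ♗ ♘ ♖


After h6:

♜ ♞ ♝ ♛ ♚ ♝ ♞ ♜
· ♟ ♟ ♟ ♟ · ♟ ·
· · · · · · · ♟
♟ · · · · ♟ · ·
· ♙ · · · · ♙ ·
· · ♘ · · · · ·
♙ · ♙ ♙ ♙ ♙ · ♙
♖ · ♗ ♕ ♔ ♗ ♘ ♖


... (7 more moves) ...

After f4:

♜ ♞ ♝ ♛ ♚ ♝ ♞ ♜
· ♟ · ♟ · · ♟ ·
· · ♟ · · · · ·
♟ ♙ · ♘ ♟ · ♙ ♟
· · · · · ♟ · ·
♙ · · · · · · ·
· · ♙ ♙ ♙ ♙ · ♙
♖ · ♗ ♕ ♔ ♗ ♘ ♖


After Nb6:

♜ ♞ ♝ ♛ ♚ ♝ ♞ ♜
· ♟ · ♟ · · ♟ ·
· ♘ ♟ · · · · ·
♟ ♙ · · ♟ · ♙ ♟
· · · · · ♟ · ·
♙ · · · · · · ·
· · ♙ ♙ ♙ ♙ · ♙
♖ · ♗ ♕ ♔ ♗ ♘ ♖



  a b c d e f g h
  ─────────────────
8│♜ ♞ ♝ ♛ ♚ ♝ ♞ ♜│8
7│· ♟ · ♟ · · ♟ ·│7
6│· ♘ ♟ · · · · ·│6
5│♟ ♙ · · ♟ · ♙ ♟│5
4│· · · · · ♟ · ·│4
3│♙ · · · · · · ·│3
2│· · ♙ ♙ ♙ ♙ · ♙│2
1│♖ · ♗ ♕ ♔ ♗ ♘ ♖│1
  ─────────────────
  a b c d e f g h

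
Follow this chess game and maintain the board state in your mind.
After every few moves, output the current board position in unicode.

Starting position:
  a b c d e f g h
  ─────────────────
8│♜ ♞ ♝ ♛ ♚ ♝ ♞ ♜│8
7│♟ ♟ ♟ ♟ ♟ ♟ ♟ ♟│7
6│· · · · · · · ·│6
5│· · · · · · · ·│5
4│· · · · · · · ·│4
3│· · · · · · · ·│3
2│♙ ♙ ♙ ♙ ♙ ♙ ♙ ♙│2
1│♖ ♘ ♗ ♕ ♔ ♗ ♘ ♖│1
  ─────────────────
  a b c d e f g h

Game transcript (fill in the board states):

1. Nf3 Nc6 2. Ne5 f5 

  a b c d e f g h
  ─────────────────
8│♜ · ♝ ♛ ♚ ♝ ♞ ♜│8
7│♟ ♟ ♟ ♟ ♟ · ♟ ♟│7
6│· · ♞ · · · · ·│6
5│· · · · ♘ ♟ · ·│5
4│· · · · · · · ·│4
3│· · · · · · · ·│3
2│♙ ♙ ♙ ♙ ♙ ♙ ♙ ♙│2
1│♖ ♘ ♗ ♕ ♔ ♗ · ♖│1
  ─────────────────
  a b c d e f g h

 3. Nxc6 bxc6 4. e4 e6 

  a b c d e f g h
  ─────────────────
8│♜ · ♝ ♛ ♚ ♝ ♞ ♜│8
7│♟ · ♟ ♟ · · ♟ ♟│7
6│· · ♟ · ♟ · · ·│6
5│· · · · · ♟ · ·│5
4│· · · · ♙ · · ·│4
3│· · · · · · · ·│3
2│♙ ♙ ♙ ♙ · ♙ ♙ ♙│2
1│♖ ♘ ♗ ♕ ♔ ♗ · ♖│1
  ─────────────────
  a b c d e f g h

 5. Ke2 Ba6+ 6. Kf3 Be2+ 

  a b c d e f g h
  ─────────────────
8│♜ · · ♛ ♚ ♝ ♞ ♜│8
7│♟ · ♟ ♟ · · ♟ ♟│7
6│· · ♟ · ♟ · · ·│6
5│· · · · · ♟ · ·│5
4│· · · · ♙ · · ·│4
3│· · · · · ♔ · ·│3
2│♙ ♙ ♙ ♙ ♝ ♙ ♙ ♙│2
1│♖ ♘ ♗ ♕ · ♗ · ♖│1
  ─────────────────
  a b c d e f g h

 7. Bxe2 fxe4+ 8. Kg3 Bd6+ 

  a b c d e f g h
  ─────────────────
8│♜ · · ♛ ♚ · ♞ ♜│8
7│♟ · ♟ ♟ · · ♟ ♟│7
6│· · ♟ ♝ ♟ · · ·│6
5│· · · · · · · ·│5
4│· · · · ♟ · · ·│4
3│· · · · · · ♔ ·│3
2│♙ ♙ ♙ ♙ ♗ ♙ ♙ ♙│2
1│♖ ♘ ♗ ♕ · · · ♖│1
  ─────────────────
  a b c d e f g h

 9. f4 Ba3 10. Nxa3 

  a b c d e f g h
  ─────────────────
8│♜ · · ♛ ♚ · ♞ ♜│8
7│♟ · ♟ ♟ · · ♟ ♟│7
6│· · ♟ · ♟ · · ·│6
5│· · · · · · · ·│5
4│· · · · ♟ ♙ · ·│4
3│♘ · · · · · ♔ ·│3
2│♙ ♙ ♙ ♙ ♗ · ♙ ♙│2
1│♖ · ♗ ♕ · · · ♖│1
  ─────────────────
  a b c d e f g h
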